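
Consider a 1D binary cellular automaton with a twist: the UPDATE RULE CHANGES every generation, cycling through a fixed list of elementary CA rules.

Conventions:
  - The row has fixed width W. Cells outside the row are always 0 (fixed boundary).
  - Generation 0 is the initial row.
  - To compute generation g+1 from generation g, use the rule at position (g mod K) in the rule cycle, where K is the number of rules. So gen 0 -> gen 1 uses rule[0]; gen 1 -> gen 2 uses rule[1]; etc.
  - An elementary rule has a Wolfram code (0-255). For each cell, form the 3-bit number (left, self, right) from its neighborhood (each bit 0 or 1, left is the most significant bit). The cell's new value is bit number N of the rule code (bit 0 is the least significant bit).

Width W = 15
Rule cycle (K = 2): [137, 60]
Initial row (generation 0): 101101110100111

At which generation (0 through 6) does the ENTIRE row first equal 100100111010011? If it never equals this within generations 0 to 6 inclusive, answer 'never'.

Gen 0: 101101110100111
Gen 1 (rule 137): 001001100000110
Gen 2 (rule 60): 001101010000101
Gen 3 (rule 137): 101000000110000
Gen 4 (rule 60): 111100000101000
Gen 5 (rule 137): 111001110000011
Gen 6 (rule 60): 100101001000010

Answer: never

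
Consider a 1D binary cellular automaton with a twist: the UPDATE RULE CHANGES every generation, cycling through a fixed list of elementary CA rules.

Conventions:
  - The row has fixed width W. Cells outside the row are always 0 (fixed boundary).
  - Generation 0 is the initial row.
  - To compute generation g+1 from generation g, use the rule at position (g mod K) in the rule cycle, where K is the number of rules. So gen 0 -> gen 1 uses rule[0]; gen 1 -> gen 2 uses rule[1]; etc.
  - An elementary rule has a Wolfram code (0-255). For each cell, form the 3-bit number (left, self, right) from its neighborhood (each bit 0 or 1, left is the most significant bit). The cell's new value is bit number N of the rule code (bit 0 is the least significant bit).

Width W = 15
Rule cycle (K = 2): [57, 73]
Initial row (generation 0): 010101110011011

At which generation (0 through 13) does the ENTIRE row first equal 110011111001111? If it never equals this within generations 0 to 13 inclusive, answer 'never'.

Gen 0: 010101110011011
Gen 1 (rule 57): 001011001010110
Gen 2 (rule 73): 100011000000110
Gen 3 (rule 57): 011010111110101
Gen 4 (rule 73): 011000100010000
Gen 5 (rule 57): 010110011001111
Gen 6 (rule 73): 000110011001001
Gen 7 (rule 57): 110101010100100
Gen 8 (rule 73): 110000000000001
Gen 9 (rule 57): 101111111111100
Gen 10 (rule 73): 001000000000101
Gen 11 (rule 57): 100111111110010
Gen 12 (rule 73): 000100000010000
Gen 13 (rule 57): 110011111001111

Answer: 13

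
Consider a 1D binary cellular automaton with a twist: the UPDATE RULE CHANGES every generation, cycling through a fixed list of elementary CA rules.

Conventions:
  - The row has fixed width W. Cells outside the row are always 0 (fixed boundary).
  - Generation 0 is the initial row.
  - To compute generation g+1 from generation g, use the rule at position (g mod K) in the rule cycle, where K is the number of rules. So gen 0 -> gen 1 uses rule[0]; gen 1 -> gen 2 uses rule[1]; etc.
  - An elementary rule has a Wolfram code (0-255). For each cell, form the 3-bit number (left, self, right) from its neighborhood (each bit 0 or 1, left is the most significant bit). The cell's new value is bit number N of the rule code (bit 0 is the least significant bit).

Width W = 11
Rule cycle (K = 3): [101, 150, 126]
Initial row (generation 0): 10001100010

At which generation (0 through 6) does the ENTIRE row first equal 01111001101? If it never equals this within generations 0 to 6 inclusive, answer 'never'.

Gen 0: 10001100010
Gen 1 (rule 101): 10100101010
Gen 2 (rule 150): 10111101011
Gen 3 (rule 126): 11100111111
Gen 4 (rule 101): 00100000001
Gen 5 (rule 150): 01110000011
Gen 6 (rule 126): 11011000111

Answer: never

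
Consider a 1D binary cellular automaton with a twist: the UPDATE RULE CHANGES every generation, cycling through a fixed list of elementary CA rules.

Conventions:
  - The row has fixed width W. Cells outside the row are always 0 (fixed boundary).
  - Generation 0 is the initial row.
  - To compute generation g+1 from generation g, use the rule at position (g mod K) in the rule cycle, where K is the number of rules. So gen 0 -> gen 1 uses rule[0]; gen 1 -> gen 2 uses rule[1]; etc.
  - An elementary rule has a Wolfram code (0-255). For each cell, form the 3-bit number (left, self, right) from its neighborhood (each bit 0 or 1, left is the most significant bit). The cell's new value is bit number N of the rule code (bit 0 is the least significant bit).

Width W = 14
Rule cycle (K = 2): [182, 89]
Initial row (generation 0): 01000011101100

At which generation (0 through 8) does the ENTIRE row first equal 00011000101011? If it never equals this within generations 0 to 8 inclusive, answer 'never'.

Gen 0: 01000011101100
Gen 1 (rule 182): 11100101010010
Gen 2 (rule 89): 10110000001001
Gen 3 (rule 182): 11001000011111
Gen 4 (rule 89): 11100111010001
Gen 5 (rule 182): 01011010111011
Gen 6 (rule 89): 00011000101011
Gen 7 (rule 182): 00100101111100
Gen 8 (rule 89): 10010001000111

Answer: 6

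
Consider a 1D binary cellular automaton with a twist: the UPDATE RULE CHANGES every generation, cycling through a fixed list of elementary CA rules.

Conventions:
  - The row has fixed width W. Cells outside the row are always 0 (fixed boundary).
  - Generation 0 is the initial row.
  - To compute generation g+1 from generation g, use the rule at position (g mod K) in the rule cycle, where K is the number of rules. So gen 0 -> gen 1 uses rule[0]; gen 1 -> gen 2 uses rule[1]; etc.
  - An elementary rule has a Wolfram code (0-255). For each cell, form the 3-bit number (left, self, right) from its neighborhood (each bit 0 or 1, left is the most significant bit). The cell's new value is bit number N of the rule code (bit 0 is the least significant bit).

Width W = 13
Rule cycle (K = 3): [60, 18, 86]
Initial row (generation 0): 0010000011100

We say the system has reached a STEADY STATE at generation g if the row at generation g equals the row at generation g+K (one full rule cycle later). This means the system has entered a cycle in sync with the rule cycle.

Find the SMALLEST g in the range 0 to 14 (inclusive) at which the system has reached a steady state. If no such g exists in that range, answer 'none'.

Answer: 11

Derivation:
Gen 0: 0010000011100
Gen 1 (rule 60): 0011000010010
Gen 2 (rule 18): 0100100101101
Gen 3 (rule 86): 1111111100101
Gen 4 (rule 60): 1000000010111
Gen 5 (rule 18): 0100000100000
Gen 6 (rule 86): 1110001110000
Gen 7 (rule 60): 1001001001000
Gen 8 (rule 18): 0110110110100
Gen 9 (rule 86): 1010010010110
Gen 10 (rule 60): 1111011011101
Gen 11 (rule 18): 0000000000000
Gen 12 (rule 86): 0000000000000
Gen 13 (rule 60): 0000000000000
Gen 14 (rule 18): 0000000000000
Gen 15 (rule 86): 0000000000000
Gen 16 (rule 60): 0000000000000
Gen 17 (rule 18): 0000000000000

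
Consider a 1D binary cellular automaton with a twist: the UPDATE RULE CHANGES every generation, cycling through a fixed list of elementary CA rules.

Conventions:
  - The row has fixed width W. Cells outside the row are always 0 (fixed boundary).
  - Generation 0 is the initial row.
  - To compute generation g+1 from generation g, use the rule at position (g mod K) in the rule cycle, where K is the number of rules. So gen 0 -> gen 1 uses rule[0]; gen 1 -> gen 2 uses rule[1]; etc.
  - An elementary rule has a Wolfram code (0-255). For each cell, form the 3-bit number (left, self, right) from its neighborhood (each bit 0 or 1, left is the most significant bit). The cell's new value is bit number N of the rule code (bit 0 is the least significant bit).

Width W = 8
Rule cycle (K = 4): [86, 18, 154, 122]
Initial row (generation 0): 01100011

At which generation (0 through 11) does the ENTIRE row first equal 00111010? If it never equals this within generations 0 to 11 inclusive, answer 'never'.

Gen 0: 01100011
Gen 1 (rule 86): 10110101
Gen 2 (rule 18): 00000000
Gen 3 (rule 154): 00000000
Gen 4 (rule 122): 00000000
Gen 5 (rule 86): 00000000
Gen 6 (rule 18): 00000000
Gen 7 (rule 154): 00000000
Gen 8 (rule 122): 00000000
Gen 9 (rule 86): 00000000
Gen 10 (rule 18): 00000000
Gen 11 (rule 154): 00000000

Answer: never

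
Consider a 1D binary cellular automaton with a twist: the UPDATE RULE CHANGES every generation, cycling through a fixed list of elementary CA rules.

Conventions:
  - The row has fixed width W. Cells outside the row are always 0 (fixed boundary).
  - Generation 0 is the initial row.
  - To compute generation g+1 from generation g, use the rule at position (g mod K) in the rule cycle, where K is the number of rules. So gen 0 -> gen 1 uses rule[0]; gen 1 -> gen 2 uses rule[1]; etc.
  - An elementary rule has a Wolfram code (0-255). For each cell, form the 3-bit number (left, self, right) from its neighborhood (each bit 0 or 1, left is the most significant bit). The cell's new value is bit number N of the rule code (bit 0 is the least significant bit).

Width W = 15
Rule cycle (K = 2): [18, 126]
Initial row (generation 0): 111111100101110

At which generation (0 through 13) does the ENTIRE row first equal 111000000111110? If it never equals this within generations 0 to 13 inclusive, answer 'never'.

Gen 0: 111111100101110
Gen 1 (rule 18): 000000011000001
Gen 2 (rule 126): 000000111100011
Gen 3 (rule 18): 000001000010100
Gen 4 (rule 126): 000011100111110
Gen 5 (rule 18): 000100011000001
Gen 6 (rule 126): 001110111100011
Gen 7 (rule 18): 010000000010100
Gen 8 (rule 126): 111000000111110
Gen 9 (rule 18): 000100001000001
Gen 10 (rule 126): 001110011100011
Gen 11 (rule 18): 010001100010100
Gen 12 (rule 126): 111011110111110
Gen 13 (rule 18): 000000000000001

Answer: 8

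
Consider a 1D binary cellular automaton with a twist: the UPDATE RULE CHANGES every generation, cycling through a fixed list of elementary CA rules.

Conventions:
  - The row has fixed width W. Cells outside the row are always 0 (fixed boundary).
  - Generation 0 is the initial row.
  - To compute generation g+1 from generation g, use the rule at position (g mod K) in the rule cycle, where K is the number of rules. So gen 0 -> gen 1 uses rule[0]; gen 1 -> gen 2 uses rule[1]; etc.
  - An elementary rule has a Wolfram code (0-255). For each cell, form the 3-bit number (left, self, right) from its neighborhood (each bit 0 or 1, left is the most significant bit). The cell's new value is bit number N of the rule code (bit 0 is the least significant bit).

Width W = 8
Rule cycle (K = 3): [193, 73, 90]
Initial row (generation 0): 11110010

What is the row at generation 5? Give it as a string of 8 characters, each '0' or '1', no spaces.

Answer: 10110111

Derivation:
Gen 0: 11110010
Gen 1 (rule 193): 01110000
Gen 2 (rule 73): 01010111
Gen 3 (rule 90): 10000101
Gen 4 (rule 193): 00110000
Gen 5 (rule 73): 10110111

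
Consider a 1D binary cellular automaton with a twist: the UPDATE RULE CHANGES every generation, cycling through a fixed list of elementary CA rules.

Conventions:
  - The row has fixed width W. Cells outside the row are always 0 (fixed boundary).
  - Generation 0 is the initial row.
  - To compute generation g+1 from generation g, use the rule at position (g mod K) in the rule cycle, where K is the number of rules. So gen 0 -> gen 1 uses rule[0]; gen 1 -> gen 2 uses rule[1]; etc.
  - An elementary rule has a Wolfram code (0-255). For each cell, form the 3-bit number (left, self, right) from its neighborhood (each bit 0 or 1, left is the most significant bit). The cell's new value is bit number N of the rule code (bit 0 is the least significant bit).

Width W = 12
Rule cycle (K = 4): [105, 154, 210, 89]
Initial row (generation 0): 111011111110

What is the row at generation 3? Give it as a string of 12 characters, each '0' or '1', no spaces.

Answer: 010100101000

Derivation:
Gen 0: 111011111110
Gen 1 (rule 105): 101110000010
Gen 2 (rule 154): 001101000101
Gen 3 (rule 210): 010100101000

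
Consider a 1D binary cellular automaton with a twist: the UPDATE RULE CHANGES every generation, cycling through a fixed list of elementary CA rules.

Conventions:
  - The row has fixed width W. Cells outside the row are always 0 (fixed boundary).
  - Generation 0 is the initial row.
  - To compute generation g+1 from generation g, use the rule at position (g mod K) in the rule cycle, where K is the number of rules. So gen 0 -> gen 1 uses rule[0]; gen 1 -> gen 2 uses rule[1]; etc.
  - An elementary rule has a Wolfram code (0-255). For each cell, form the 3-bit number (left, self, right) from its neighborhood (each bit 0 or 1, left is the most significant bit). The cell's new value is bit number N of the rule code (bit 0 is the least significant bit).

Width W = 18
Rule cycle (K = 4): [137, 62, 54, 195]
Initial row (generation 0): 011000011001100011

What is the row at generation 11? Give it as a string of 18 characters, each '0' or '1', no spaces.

Answer: 001000000100100010

Derivation:
Gen 0: 011000011001100011
Gen 1 (rule 137): 010011010001001010
Gen 2 (rule 62): 111110111011111111
Gen 3 (rule 54): 000001000100000000
Gen 4 (rule 195): 111110011001111111
Gen 5 (rule 137): 111100010001111110
Gen 6 (rule 62): 100010111011000001
Gen 7 (rule 54): 110111000100100011
Gen 8 (rule 195): 010011011001001101
Gen 9 (rule 137): 000010010000001000
Gen 10 (rule 62): 000111111000011100
Gen 11 (rule 54): 001000000100100010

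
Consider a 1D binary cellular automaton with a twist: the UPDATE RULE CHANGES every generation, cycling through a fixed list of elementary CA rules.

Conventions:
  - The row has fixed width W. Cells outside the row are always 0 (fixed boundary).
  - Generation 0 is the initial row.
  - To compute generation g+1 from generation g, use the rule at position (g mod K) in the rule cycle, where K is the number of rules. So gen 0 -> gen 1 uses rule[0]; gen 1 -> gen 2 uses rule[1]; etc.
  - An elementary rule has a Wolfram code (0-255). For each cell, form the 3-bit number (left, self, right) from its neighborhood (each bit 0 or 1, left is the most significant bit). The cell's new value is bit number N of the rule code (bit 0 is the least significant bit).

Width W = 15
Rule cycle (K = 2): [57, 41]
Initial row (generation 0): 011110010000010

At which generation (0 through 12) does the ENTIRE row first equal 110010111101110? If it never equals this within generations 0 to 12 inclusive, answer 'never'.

Gen 0: 011110010000010
Gen 1 (rule 57): 010001001111001
Gen 2 (rule 41): 000100001000000
Gen 3 (rule 57): 110011100111111
Gen 4 (rule 41): 100010000100000
Gen 5 (rule 57): 011001110011111
Gen 6 (rule 41): 010001000010000
Gen 7 (rule 57): 001100111001111
Gen 8 (rule 41): 101000100001000
Gen 9 (rule 57): 010110011100111
Gen 10 (rule 41): 001100010000100
Gen 11 (rule 57): 101011001110011
Gen 12 (rule 41): 010110001000010

Answer: never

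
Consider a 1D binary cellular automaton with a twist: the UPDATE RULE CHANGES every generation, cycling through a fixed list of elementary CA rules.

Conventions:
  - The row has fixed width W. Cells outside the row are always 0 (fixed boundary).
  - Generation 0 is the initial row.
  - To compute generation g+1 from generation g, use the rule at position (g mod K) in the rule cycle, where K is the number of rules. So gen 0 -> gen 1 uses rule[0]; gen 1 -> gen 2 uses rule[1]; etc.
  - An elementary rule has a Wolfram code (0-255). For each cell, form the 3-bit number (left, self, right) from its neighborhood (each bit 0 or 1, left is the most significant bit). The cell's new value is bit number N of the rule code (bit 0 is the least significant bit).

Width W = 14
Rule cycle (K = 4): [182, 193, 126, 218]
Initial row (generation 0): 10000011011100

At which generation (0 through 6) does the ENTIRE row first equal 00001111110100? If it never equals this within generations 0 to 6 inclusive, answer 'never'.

Gen 0: 10000011011100
Gen 1 (rule 182): 11000100101010
Gen 2 (rule 193): 01010000000000
Gen 3 (rule 126): 11111000000000
Gen 4 (rule 218): 11111100000000
Gen 5 (rule 182): 01111010000000
Gen 6 (rule 193): 00111000111111

Answer: never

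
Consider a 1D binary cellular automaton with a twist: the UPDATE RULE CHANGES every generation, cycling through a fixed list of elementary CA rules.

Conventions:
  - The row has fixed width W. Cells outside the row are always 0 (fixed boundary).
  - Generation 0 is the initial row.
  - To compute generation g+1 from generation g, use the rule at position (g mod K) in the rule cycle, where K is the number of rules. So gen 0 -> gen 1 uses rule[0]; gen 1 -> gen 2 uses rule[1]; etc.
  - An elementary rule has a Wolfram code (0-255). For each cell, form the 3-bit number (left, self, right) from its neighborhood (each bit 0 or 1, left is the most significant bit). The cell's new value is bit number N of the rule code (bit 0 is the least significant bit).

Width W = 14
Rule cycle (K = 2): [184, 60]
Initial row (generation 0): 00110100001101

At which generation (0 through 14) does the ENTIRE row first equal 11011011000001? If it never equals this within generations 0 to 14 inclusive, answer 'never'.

Answer: never

Derivation:
Gen 0: 00110100001101
Gen 1 (rule 184): 00101010001010
Gen 2 (rule 60): 00111111001111
Gen 3 (rule 184): 00111110101110
Gen 4 (rule 60): 00100001111001
Gen 5 (rule 184): 00010001110100
Gen 6 (rule 60): 00011001001110
Gen 7 (rule 184): 00010100101101
Gen 8 (rule 60): 00011110111011
Gen 9 (rule 184): 00011101110110
Gen 10 (rule 60): 00010011001101
Gen 11 (rule 184): 00001010101010
Gen 12 (rule 60): 00001111111111
Gen 13 (rule 184): 00001111111110
Gen 14 (rule 60): 00001000000001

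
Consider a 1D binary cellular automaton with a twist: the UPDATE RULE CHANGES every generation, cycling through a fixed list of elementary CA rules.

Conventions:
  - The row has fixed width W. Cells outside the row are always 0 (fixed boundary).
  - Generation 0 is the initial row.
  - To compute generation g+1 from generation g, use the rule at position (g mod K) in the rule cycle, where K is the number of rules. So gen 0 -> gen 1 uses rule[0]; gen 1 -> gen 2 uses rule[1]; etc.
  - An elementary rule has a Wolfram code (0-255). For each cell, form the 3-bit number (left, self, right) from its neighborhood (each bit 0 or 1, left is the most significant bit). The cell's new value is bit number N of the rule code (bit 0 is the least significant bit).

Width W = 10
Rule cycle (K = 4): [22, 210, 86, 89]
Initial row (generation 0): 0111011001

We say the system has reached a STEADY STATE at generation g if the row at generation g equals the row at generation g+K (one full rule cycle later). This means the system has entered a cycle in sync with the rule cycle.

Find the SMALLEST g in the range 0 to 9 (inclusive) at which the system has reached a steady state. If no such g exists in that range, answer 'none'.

Answer: 5

Derivation:
Gen 0: 0111011001
Gen 1 (rule 22): 1000000111
Gen 2 (rule 210): 0100001011
Gen 3 (rule 86): 1110011001
Gen 4 (rule 89): 1011011100
Gen 5 (rule 22): 1000000010
Gen 6 (rule 210): 0100000101
Gen 7 (rule 86): 1110001101
Gen 8 (rule 89): 1011101100
Gen 9 (rule 22): 1000000010
Gen 10 (rule 210): 0100000101
Gen 11 (rule 86): 1110001101
Gen 12 (rule 89): 1011101100
Gen 13 (rule 22): 1000000010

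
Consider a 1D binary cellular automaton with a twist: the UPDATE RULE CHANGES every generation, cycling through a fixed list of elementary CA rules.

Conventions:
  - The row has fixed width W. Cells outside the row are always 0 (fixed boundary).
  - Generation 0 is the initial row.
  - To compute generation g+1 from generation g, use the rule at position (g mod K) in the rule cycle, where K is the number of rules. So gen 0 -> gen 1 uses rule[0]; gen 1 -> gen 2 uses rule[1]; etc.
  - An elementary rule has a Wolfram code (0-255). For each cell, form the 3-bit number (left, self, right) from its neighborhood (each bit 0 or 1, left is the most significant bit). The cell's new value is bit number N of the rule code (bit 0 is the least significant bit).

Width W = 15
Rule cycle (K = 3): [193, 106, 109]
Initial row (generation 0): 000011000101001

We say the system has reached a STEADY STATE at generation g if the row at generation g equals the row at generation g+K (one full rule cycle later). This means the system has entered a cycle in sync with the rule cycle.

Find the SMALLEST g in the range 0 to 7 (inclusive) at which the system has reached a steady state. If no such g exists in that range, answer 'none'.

Answer: none

Derivation:
Gen 0: 000011000101001
Gen 1 (rule 193): 111001010000000
Gen 2 (rule 106): 101010100000000
Gen 3 (rule 109): 111111101111111
Gen 4 (rule 193): 011111100111111
Gen 5 (rule 106): 110000101100001
Gen 6 (rule 109): 110110111101101
Gen 7 (rule 193): 010010011100100
Gen 8 (rule 106): 100100110101000
Gen 9 (rule 109): 100100111111011
Gen 10 (rule 193): 000000011111001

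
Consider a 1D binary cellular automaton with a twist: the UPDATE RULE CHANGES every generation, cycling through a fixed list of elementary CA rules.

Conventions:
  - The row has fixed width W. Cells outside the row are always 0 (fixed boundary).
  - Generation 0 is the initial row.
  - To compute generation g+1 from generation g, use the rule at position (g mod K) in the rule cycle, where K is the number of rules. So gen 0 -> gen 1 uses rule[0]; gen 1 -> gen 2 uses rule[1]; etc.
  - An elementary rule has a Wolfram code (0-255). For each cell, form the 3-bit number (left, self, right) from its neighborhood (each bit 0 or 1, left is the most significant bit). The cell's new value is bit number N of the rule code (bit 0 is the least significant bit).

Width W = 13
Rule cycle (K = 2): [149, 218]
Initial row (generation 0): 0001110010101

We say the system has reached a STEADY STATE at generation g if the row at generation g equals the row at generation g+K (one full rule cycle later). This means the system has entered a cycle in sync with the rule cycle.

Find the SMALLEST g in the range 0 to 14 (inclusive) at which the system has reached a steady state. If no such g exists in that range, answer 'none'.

Answer: 10

Derivation:
Gen 0: 0001110010101
Gen 1 (rule 149): 1100101010101
Gen 2 (rule 218): 1111000000000
Gen 3 (rule 149): 0110111111111
Gen 4 (rule 218): 1110111111111
Gen 5 (rule 149): 0100011111110
Gen 6 (rule 218): 1010111111111
Gen 7 (rule 149): 1010011111110
Gen 8 (rule 218): 0001111111111
Gen 9 (rule 149): 1100111111110
Gen 10 (rule 218): 1111111111111
Gen 11 (rule 149): 0111111111110
Gen 12 (rule 218): 1111111111111
Gen 13 (rule 149): 0111111111110
Gen 14 (rule 218): 1111111111111
Gen 15 (rule 149): 0111111111110
Gen 16 (rule 218): 1111111111111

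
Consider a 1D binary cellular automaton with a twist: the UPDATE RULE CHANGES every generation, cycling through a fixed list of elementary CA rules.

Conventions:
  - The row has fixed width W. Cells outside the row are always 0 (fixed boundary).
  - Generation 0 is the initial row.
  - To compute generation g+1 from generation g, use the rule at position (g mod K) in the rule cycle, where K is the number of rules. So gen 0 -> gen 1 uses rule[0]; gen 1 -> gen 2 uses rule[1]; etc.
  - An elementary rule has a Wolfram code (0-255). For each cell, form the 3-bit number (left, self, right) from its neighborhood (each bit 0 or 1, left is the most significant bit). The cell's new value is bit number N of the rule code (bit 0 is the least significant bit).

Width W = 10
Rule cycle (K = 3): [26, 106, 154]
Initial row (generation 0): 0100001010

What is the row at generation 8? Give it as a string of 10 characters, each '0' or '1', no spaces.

Gen 0: 0100001010
Gen 1 (rule 26): 1010010001
Gen 2 (rule 106): 0100100010
Gen 3 (rule 154): 1011010101
Gen 4 (rule 26): 0010000000
Gen 5 (rule 106): 0100000000
Gen 6 (rule 154): 1010000000
Gen 7 (rule 26): 0001000000
Gen 8 (rule 106): 0010000000

Answer: 0010000000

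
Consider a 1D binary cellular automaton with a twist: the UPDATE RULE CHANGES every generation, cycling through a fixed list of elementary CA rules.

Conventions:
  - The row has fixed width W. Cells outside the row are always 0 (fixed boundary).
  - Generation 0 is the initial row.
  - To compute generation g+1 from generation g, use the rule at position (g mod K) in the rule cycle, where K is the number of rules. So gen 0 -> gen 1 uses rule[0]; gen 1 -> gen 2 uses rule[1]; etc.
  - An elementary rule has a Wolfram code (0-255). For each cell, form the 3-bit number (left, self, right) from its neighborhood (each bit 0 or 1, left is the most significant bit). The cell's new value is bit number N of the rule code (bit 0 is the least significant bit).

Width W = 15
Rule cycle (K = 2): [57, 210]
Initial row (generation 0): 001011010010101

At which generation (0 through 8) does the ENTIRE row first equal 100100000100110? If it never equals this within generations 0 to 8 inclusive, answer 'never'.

Gen 0: 001011010010101
Gen 1 (rule 57): 100110101001010
Gen 2 (rule 210): 011010000110001
Gen 3 (rule 57): 010101110101100
Gen 4 (rule 210): 100000110000110
Gen 5 (rule 57): 011110101110101
Gen 6 (rule 210): 101110000110000
Gen 7 (rule 57): 011001110101111
Gen 8 (rule 210): 101110110000111

Answer: never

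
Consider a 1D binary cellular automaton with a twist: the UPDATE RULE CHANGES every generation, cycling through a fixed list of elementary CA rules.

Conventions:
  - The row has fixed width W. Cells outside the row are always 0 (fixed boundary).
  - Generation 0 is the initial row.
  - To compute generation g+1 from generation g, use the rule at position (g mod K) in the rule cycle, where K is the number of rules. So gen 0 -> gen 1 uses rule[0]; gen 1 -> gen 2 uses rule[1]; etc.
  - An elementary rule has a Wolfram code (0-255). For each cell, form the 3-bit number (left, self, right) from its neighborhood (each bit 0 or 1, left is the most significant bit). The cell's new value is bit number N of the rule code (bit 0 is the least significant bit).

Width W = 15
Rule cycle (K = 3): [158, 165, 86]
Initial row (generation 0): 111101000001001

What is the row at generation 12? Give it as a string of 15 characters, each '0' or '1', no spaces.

Answer: 011110100001100

Derivation:
Gen 0: 111101000001001
Gen 1 (rule 158): 111001100011111
Gen 2 (rule 165): 010000001001110
Gen 3 (rule 86): 111000011110011
Gen 4 (rule 158): 110100111101110
Gen 5 (rule 165): 001100011010100
Gen 6 (rule 86): 010110101010110
Gen 7 (rule 158): 110100101010101
Gen 8 (rule 165): 001100111111111
Gen 9 (rule 86): 010111000000001
Gen 10 (rule 158): 110110100000011
Gen 11 (rule 165): 001001101111000
Gen 12 (rule 86): 011110100001100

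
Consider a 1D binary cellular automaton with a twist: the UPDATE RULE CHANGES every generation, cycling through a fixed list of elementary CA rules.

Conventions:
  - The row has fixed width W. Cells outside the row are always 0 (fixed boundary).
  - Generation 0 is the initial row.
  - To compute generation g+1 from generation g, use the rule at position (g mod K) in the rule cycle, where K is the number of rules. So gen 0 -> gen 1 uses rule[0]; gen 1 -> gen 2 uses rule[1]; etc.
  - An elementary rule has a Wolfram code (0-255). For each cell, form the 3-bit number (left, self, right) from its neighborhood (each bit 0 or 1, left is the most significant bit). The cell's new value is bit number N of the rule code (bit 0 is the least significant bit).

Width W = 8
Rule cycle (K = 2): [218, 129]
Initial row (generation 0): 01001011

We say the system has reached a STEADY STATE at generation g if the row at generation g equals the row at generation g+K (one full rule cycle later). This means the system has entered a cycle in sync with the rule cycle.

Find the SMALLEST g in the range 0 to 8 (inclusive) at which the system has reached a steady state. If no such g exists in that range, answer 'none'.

Answer: 5

Derivation:
Gen 0: 01001011
Gen 1 (rule 218): 10110011
Gen 2 (rule 129): 00000000
Gen 3 (rule 218): 00000000
Gen 4 (rule 129): 11111111
Gen 5 (rule 218): 11111111
Gen 6 (rule 129): 01111110
Gen 7 (rule 218): 11111111
Gen 8 (rule 129): 01111110
Gen 9 (rule 218): 11111111
Gen 10 (rule 129): 01111110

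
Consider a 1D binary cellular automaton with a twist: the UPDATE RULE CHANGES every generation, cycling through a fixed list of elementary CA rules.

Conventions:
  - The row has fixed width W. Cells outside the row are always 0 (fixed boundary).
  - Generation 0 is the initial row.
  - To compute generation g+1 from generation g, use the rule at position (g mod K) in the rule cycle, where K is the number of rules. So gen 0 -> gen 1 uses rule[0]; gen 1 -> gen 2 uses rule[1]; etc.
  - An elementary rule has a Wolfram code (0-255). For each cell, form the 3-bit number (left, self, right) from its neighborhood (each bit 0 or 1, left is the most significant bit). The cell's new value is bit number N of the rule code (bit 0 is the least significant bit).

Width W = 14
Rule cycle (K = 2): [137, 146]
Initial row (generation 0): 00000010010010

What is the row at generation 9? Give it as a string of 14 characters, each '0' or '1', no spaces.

Gen 0: 00000010010010
Gen 1 (rule 137): 11111000000000
Gen 2 (rule 146): 01110100000000
Gen 3 (rule 137): 01100001111111
Gen 4 (rule 146): 10010010111110
Gen 5 (rule 137): 00000000111100
Gen 6 (rule 146): 00000001011010
Gen 7 (rule 137): 11111100010000
Gen 8 (rule 146): 01111010101000
Gen 9 (rule 137): 01110000000011

Answer: 01110000000011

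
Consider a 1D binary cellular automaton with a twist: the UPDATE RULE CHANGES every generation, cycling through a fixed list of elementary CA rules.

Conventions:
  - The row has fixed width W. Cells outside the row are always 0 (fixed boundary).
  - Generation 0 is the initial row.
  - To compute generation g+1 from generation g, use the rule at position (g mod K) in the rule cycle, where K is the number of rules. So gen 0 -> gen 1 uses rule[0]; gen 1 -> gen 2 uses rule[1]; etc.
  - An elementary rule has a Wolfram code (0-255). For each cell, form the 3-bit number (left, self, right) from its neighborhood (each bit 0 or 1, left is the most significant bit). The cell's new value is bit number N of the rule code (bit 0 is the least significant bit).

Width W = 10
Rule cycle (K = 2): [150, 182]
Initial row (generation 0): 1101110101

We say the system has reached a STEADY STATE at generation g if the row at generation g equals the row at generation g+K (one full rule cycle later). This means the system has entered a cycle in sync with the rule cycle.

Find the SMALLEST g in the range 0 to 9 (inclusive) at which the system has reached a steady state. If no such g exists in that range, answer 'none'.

Gen 0: 1101110101
Gen 1 (rule 150): 0000100101
Gen 2 (rule 182): 0001111111
Gen 3 (rule 150): 0010111110
Gen 4 (rule 182): 0111011101
Gen 5 (rule 150): 1010001001
Gen 6 (rule 182): 1111011111
Gen 7 (rule 150): 0110001110
Gen 8 (rule 182): 1001010101
Gen 9 (rule 150): 1111010101
Gen 10 (rule 182): 0110111111
Gen 11 (rule 150): 1000011110

Answer: none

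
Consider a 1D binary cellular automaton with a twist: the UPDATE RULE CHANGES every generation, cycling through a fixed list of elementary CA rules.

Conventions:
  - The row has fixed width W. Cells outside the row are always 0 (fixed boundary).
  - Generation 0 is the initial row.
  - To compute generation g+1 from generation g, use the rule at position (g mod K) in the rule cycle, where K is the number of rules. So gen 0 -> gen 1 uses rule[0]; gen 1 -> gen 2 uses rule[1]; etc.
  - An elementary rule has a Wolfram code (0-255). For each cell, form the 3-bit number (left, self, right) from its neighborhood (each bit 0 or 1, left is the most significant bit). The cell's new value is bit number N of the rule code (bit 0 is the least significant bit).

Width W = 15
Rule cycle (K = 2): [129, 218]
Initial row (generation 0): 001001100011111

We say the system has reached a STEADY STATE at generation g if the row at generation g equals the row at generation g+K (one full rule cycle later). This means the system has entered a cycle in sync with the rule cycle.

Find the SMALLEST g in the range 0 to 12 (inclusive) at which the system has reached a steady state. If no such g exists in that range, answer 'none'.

Gen 0: 001001100011111
Gen 1 (rule 129): 100000001001110
Gen 2 (rule 218): 010000010111111
Gen 3 (rule 129): 000111000011110
Gen 4 (rule 218): 001111100111111
Gen 5 (rule 129): 100111000011110
Gen 6 (rule 218): 011111100111111
Gen 7 (rule 129): 001111000011110
Gen 8 (rule 218): 011111100111111
Gen 9 (rule 129): 001111000011110
Gen 10 (rule 218): 011111100111111
Gen 11 (rule 129): 001111000011110
Gen 12 (rule 218): 011111100111111
Gen 13 (rule 129): 001111000011110
Gen 14 (rule 218): 011111100111111

Answer: 6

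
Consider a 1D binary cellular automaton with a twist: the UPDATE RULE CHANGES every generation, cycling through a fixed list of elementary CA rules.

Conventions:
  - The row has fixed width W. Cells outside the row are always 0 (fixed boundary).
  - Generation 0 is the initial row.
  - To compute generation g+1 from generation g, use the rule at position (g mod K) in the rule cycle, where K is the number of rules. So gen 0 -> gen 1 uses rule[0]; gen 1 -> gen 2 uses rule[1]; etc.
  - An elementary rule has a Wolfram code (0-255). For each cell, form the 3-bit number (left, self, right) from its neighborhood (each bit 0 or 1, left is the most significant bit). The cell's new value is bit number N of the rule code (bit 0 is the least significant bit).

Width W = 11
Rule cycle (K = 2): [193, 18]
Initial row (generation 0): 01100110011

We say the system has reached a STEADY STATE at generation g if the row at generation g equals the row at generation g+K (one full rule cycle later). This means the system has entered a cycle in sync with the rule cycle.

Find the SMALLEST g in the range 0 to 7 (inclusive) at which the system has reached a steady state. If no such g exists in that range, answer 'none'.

Answer: 4

Derivation:
Gen 0: 01100110011
Gen 1 (rule 193): 00100010001
Gen 2 (rule 18): 01010101010
Gen 3 (rule 193): 00000000000
Gen 4 (rule 18): 00000000000
Gen 5 (rule 193): 11111111111
Gen 6 (rule 18): 00000000000
Gen 7 (rule 193): 11111111111
Gen 8 (rule 18): 00000000000
Gen 9 (rule 193): 11111111111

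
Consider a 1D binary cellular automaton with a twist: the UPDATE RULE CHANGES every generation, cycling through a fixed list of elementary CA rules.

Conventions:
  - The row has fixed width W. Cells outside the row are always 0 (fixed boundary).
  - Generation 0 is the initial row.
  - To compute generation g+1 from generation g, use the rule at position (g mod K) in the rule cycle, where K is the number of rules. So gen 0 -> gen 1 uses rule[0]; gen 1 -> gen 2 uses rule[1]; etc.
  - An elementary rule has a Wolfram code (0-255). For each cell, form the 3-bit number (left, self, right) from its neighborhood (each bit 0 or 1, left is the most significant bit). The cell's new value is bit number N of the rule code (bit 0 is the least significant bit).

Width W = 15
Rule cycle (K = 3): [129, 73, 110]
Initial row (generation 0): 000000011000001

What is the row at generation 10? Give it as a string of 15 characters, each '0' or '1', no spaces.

Answer: 000011100011000

Derivation:
Gen 0: 000000011000001
Gen 1 (rule 129): 111111000011100
Gen 2 (rule 73): 100001011010101
Gen 3 (rule 110): 100011111111111
Gen 4 (rule 129): 001001111111110
Gen 5 (rule 73): 100001000000010
Gen 6 (rule 110): 100011000000110
Gen 7 (rule 129): 001000011110000
Gen 8 (rule 73): 100011010010111
Gen 9 (rule 110): 100111110111101
Gen 10 (rule 129): 000011100011000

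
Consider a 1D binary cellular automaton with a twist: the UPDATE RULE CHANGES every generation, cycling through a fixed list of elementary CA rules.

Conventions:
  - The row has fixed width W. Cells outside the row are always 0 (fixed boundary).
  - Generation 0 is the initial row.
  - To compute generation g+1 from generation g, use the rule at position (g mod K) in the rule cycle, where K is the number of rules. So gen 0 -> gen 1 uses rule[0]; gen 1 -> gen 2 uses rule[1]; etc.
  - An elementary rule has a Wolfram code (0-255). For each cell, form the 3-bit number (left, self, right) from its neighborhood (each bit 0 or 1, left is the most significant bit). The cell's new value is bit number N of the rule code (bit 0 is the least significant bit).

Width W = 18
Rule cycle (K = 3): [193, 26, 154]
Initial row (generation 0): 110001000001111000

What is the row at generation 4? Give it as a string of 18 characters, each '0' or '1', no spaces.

Gen 0: 110001000001111000
Gen 1 (rule 193): 010100011100111011
Gen 2 (rule 26): 100010110011100010
Gen 3 (rule 154): 010100101111010101
Gen 4 (rule 193): 000000000111000000

Answer: 000000000111000000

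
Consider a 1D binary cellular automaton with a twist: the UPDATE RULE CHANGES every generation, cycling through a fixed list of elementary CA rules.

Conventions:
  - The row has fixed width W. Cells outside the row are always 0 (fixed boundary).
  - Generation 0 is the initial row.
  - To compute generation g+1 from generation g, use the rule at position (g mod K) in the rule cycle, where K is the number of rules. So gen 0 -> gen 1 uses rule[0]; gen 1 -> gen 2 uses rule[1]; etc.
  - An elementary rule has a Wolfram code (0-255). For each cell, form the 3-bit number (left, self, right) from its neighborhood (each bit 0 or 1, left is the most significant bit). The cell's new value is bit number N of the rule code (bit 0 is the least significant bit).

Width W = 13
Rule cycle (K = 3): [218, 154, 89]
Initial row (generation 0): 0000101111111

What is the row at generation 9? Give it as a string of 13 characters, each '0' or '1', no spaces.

Answer: 1000010010111

Derivation:
Gen 0: 0000101111111
Gen 1 (rule 218): 0001001111111
Gen 2 (rule 154): 0010111111110
Gen 3 (rule 89): 1000100000011
Gen 4 (rule 218): 0101010000111
Gen 5 (rule 154): 1000001001110
Gen 6 (rule 89): 0111100101011
Gen 7 (rule 218): 1111111000011
Gen 8 (rule 154): 1111110100110
Gen 9 (rule 89): 1000010010111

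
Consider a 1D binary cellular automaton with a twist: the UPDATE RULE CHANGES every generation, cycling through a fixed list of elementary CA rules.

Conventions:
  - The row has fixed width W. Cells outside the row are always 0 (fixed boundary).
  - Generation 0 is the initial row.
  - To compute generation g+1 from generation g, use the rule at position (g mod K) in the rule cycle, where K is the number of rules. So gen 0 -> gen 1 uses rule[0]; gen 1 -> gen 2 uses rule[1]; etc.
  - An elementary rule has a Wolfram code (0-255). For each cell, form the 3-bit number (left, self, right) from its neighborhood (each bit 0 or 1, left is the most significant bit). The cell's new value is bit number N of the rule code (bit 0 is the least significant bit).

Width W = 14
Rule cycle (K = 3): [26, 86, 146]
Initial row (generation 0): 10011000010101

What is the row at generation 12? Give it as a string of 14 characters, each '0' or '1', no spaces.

Answer: 00001010000001

Derivation:
Gen 0: 10011000010101
Gen 1 (rule 26): 01110100100000
Gen 2 (rule 86): 10010111110000
Gen 3 (rule 146): 01100011101000
Gen 4 (rule 26): 11010110000100
Gen 5 (rule 86): 01010011001110
Gen 6 (rule 146): 10001100110101
Gen 7 (rule 26): 01011011100000
Gen 8 (rule 86): 11001000110000
Gen 9 (rule 146): 00110101001000
Gen 10 (rule 26): 01100000110100
Gen 11 (rule 86): 10110001010110
Gen 12 (rule 146): 00001010000001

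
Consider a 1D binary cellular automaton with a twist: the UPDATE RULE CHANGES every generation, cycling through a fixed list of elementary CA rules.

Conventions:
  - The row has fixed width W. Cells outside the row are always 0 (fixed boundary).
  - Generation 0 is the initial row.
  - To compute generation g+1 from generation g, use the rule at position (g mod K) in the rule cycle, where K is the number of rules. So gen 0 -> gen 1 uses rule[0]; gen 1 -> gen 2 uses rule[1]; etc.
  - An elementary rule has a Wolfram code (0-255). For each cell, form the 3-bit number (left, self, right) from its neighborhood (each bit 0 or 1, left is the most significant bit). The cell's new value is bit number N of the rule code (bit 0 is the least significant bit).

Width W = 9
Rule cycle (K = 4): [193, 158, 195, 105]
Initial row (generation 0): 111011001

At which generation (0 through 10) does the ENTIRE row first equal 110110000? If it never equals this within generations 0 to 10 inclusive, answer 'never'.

Gen 0: 111011001
Gen 1 (rule 193): 011001000
Gen 2 (rule 158): 110111100
Gen 3 (rule 195): 010011101
Gen 4 (rule 105): 000010110
Gen 5 (rule 193): 111000010
Gen 6 (rule 158): 110100111
Gen 7 (rule 195): 010001011
Gen 8 (rule 105): 000100111
Gen 9 (rule 193): 110000011
Gen 10 (rule 158): 101000110

Answer: never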